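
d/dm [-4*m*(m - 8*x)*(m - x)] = -12*m^2 + 72*m*x - 32*x^2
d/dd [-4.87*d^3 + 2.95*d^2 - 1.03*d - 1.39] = -14.61*d^2 + 5.9*d - 1.03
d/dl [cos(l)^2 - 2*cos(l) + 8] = 2*(1 - cos(l))*sin(l)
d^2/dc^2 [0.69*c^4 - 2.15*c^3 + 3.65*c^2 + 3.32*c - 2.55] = 8.28*c^2 - 12.9*c + 7.3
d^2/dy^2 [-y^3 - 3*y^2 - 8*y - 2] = -6*y - 6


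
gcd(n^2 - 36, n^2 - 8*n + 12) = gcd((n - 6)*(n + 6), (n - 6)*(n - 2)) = n - 6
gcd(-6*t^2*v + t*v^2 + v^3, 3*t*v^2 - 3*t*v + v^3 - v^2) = 3*t*v + v^2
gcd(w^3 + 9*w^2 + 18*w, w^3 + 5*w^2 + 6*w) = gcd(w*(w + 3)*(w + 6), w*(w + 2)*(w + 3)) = w^2 + 3*w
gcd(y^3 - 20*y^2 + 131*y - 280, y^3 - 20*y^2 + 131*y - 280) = y^3 - 20*y^2 + 131*y - 280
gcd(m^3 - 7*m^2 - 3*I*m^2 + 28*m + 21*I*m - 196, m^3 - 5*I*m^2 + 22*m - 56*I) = m^2 - 3*I*m + 28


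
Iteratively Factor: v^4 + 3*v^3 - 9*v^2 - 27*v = (v + 3)*(v^3 - 9*v) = (v + 3)^2*(v^2 - 3*v) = (v - 3)*(v + 3)^2*(v)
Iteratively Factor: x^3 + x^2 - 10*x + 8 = (x - 2)*(x^2 + 3*x - 4) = (x - 2)*(x - 1)*(x + 4)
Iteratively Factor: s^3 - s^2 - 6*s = (s - 3)*(s^2 + 2*s) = (s - 3)*(s + 2)*(s)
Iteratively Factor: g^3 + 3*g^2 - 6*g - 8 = (g + 4)*(g^2 - g - 2) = (g + 1)*(g + 4)*(g - 2)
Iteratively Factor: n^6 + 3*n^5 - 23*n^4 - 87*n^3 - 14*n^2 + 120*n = (n)*(n^5 + 3*n^4 - 23*n^3 - 87*n^2 - 14*n + 120) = n*(n + 4)*(n^4 - n^3 - 19*n^2 - 11*n + 30) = n*(n + 2)*(n + 4)*(n^3 - 3*n^2 - 13*n + 15) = n*(n + 2)*(n + 3)*(n + 4)*(n^2 - 6*n + 5) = n*(n - 1)*(n + 2)*(n + 3)*(n + 4)*(n - 5)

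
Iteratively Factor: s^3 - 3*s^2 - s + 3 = (s + 1)*(s^2 - 4*s + 3) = (s - 3)*(s + 1)*(s - 1)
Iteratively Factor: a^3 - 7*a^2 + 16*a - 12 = (a - 2)*(a^2 - 5*a + 6) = (a - 3)*(a - 2)*(a - 2)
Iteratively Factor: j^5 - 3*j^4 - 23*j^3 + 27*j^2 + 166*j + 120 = (j - 5)*(j^4 + 2*j^3 - 13*j^2 - 38*j - 24) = (j - 5)*(j + 1)*(j^3 + j^2 - 14*j - 24) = (j - 5)*(j + 1)*(j + 2)*(j^2 - j - 12) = (j - 5)*(j - 4)*(j + 1)*(j + 2)*(j + 3)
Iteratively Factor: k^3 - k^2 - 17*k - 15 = (k + 3)*(k^2 - 4*k - 5) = (k + 1)*(k + 3)*(k - 5)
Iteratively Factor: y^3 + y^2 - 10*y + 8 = (y - 2)*(y^2 + 3*y - 4) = (y - 2)*(y + 4)*(y - 1)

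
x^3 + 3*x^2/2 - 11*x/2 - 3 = (x - 2)*(x + 1/2)*(x + 3)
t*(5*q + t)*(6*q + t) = 30*q^2*t + 11*q*t^2 + t^3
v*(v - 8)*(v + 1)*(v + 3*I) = v^4 - 7*v^3 + 3*I*v^3 - 8*v^2 - 21*I*v^2 - 24*I*v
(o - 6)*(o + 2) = o^2 - 4*o - 12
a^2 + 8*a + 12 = (a + 2)*(a + 6)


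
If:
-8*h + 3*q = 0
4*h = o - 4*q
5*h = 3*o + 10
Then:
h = -10/39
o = -440/117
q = -80/117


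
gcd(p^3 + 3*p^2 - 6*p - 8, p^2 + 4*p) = p + 4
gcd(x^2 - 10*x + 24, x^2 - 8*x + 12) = x - 6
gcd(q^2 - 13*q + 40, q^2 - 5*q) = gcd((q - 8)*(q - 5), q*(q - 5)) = q - 5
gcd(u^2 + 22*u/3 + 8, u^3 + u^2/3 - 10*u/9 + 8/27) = u + 4/3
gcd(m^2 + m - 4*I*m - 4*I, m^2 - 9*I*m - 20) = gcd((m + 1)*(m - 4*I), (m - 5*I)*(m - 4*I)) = m - 4*I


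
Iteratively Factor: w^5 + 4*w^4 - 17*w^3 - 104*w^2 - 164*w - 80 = (w + 2)*(w^4 + 2*w^3 - 21*w^2 - 62*w - 40) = (w + 2)*(w + 4)*(w^3 - 2*w^2 - 13*w - 10) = (w - 5)*(w + 2)*(w + 4)*(w^2 + 3*w + 2) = (w - 5)*(w + 1)*(w + 2)*(w + 4)*(w + 2)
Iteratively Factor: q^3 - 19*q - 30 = (q + 2)*(q^2 - 2*q - 15) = (q - 5)*(q + 2)*(q + 3)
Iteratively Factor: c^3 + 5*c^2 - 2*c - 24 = (c + 4)*(c^2 + c - 6) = (c - 2)*(c + 4)*(c + 3)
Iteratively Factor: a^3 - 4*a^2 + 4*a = (a - 2)*(a^2 - 2*a) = a*(a - 2)*(a - 2)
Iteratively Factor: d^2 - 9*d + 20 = (d - 4)*(d - 5)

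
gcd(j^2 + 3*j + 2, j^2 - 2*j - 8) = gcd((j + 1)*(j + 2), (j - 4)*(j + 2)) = j + 2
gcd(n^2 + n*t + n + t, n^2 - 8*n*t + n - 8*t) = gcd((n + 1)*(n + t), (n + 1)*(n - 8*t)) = n + 1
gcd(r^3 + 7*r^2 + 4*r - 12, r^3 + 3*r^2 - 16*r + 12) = r^2 + 5*r - 6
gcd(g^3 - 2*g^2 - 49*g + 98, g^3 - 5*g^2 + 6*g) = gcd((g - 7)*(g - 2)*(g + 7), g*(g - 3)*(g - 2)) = g - 2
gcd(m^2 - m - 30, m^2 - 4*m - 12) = m - 6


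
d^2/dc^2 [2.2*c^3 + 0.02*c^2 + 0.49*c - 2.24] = 13.2*c + 0.04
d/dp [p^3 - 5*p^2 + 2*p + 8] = 3*p^2 - 10*p + 2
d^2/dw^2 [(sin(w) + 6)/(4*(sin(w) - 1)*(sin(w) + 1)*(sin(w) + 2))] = (-15*(1 - cos(w)^2)^2 - sin(w)^5 + 69*sin(w)*cos(w)^2/2 - 85*sin(w)/2 + 22*cos(w)^2 - 36)/((sin(w) + 2)^3*cos(w)^4)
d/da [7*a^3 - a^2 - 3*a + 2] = 21*a^2 - 2*a - 3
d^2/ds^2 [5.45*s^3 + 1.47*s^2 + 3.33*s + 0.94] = 32.7*s + 2.94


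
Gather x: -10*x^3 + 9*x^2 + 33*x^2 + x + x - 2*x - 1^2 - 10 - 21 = -10*x^3 + 42*x^2 - 32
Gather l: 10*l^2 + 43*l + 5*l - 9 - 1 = 10*l^2 + 48*l - 10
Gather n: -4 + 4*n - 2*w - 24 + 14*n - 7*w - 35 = 18*n - 9*w - 63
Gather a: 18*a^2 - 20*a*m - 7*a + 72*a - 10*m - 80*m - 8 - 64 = 18*a^2 + a*(65 - 20*m) - 90*m - 72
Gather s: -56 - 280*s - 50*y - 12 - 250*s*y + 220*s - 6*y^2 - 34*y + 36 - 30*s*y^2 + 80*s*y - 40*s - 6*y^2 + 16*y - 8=s*(-30*y^2 - 170*y - 100) - 12*y^2 - 68*y - 40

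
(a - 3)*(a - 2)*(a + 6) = a^3 + a^2 - 24*a + 36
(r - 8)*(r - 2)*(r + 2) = r^3 - 8*r^2 - 4*r + 32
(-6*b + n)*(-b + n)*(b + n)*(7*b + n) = 42*b^4 - b^3*n - 43*b^2*n^2 + b*n^3 + n^4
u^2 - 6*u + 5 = (u - 5)*(u - 1)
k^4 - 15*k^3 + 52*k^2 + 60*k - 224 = (k - 8)*(k - 7)*(k - 2)*(k + 2)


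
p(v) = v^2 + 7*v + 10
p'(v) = 2*v + 7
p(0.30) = 12.19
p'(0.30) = 7.60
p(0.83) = 16.50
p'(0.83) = 8.66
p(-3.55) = -2.25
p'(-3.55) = -0.10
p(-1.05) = 3.75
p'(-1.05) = 4.90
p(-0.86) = 4.72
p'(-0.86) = 5.28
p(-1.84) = 0.51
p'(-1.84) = 3.32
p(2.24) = 30.70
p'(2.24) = 11.48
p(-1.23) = 2.90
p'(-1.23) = 4.54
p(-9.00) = 28.00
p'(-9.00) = -11.00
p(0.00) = 10.00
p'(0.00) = 7.00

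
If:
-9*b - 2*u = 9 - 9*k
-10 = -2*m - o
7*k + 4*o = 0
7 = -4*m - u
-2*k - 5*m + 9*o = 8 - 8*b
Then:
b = 3741/569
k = 504/569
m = 3286/569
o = -882/569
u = -17127/569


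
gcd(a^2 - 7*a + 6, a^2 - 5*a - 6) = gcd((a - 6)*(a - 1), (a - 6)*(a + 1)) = a - 6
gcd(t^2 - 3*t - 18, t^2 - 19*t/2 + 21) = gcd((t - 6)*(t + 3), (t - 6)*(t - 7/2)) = t - 6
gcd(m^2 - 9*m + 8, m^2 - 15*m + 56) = m - 8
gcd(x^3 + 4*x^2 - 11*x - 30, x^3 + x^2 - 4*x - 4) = x + 2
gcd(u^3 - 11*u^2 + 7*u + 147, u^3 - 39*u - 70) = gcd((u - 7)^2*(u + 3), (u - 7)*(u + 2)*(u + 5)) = u - 7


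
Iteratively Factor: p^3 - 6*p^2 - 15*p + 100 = (p + 4)*(p^2 - 10*p + 25) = (p - 5)*(p + 4)*(p - 5)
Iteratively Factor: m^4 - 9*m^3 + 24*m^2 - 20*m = (m - 5)*(m^3 - 4*m^2 + 4*m) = (m - 5)*(m - 2)*(m^2 - 2*m) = (m - 5)*(m - 2)^2*(m)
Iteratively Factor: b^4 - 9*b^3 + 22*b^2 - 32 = (b - 4)*(b^3 - 5*b^2 + 2*b + 8) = (b - 4)^2*(b^2 - b - 2) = (b - 4)^2*(b - 2)*(b + 1)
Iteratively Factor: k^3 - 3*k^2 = (k)*(k^2 - 3*k) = k*(k - 3)*(k)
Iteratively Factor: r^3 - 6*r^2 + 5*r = (r - 1)*(r^2 - 5*r) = (r - 5)*(r - 1)*(r)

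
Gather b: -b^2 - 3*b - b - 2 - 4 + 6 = -b^2 - 4*b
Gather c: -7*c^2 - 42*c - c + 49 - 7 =-7*c^2 - 43*c + 42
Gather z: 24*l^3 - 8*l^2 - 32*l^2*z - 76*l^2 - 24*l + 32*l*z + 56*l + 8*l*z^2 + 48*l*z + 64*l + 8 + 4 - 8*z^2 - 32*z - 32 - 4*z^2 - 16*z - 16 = 24*l^3 - 84*l^2 + 96*l + z^2*(8*l - 12) + z*(-32*l^2 + 80*l - 48) - 36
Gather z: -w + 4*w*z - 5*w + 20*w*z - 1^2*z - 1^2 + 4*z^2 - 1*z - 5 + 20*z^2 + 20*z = -6*w + 24*z^2 + z*(24*w + 18) - 6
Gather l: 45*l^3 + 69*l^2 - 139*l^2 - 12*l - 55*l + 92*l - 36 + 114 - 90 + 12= 45*l^3 - 70*l^2 + 25*l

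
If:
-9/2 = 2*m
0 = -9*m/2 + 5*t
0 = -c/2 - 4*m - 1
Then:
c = 16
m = -9/4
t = -81/40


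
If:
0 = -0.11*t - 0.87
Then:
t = -7.91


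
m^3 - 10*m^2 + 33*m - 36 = (m - 4)*(m - 3)^2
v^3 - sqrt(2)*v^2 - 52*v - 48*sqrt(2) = (v - 6*sqrt(2))*(v + sqrt(2))*(v + 4*sqrt(2))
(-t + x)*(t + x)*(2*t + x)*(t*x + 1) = -2*t^4*x - t^3*x^2 - 2*t^3 + 2*t^2*x^3 - t^2*x + t*x^4 + 2*t*x^2 + x^3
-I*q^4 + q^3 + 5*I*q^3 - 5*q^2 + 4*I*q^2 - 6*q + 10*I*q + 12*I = (q - 6)*(q - I)*(q + 2*I)*(-I*q - I)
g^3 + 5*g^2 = g^2*(g + 5)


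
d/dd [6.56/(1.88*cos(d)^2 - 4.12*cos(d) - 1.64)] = (24.6656*cos(d) - 27.0272)*sin(d)/(-1.88*cos(d)^2 + 4.12*cos(d) + 1.64)^2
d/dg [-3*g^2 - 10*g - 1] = -6*g - 10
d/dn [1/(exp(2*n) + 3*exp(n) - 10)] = (-2*exp(n) - 3)*exp(n)/(exp(2*n) + 3*exp(n) - 10)^2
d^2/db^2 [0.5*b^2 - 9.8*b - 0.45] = 1.00000000000000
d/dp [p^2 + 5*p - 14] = 2*p + 5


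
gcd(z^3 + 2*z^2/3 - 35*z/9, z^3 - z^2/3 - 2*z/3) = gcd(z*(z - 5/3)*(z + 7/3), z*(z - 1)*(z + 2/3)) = z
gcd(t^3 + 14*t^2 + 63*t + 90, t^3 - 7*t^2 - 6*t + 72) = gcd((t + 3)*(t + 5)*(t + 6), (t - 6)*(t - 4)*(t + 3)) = t + 3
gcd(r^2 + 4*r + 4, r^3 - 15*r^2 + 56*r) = 1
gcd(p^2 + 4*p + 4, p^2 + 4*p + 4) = p^2 + 4*p + 4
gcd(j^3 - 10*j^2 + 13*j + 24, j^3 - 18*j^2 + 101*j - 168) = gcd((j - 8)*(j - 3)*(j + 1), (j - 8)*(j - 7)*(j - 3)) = j^2 - 11*j + 24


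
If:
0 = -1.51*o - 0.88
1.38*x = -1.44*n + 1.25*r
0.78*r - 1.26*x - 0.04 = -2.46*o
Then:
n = 0.443910256410256*x + 1.64000443387861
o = -0.58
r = 1.61538461538462*x + 1.88928510782815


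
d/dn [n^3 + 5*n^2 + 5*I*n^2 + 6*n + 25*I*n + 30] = 3*n^2 + 10*n*(1 + I) + 6 + 25*I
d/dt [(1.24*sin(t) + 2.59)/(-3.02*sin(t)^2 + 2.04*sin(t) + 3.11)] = (3.7448*sin(t)^2 + 15.6436*sin(t) - 1.4272)*cos(t)/(9.1204*sin(t)^4 - 12.3216*sin(t)^3 - 14.6228*sin(t)^2 + 12.6888*sin(t) + 9.6721)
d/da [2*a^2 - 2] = 4*a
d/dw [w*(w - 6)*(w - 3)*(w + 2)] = 4*w^3 - 21*w^2 + 36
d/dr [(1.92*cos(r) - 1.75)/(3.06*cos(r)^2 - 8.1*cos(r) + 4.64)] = (5.8752*cos(r)^2 - 10.71*cos(r) + 5.2662)*sin(r)/(9.3636*cos(r)^4 - 49.572*cos(r)^3 + 94.0068*cos(r)^2 - 75.168*cos(r) + 21.5296)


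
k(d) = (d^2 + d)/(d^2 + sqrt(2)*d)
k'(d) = (-2*d - sqrt(2))*(d^2 + d)/(d^2 + sqrt(2)*d)^2 + (2*d + 1)/(d^2 + sqrt(2)*d)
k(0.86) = 0.82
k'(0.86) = 0.08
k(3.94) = 0.92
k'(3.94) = 0.01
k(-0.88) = 0.22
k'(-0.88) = 1.45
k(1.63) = 0.86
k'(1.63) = 0.04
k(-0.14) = 0.67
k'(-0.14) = 0.26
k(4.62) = 0.93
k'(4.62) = 0.01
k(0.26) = 0.75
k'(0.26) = 0.15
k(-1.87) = 1.91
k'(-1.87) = 1.99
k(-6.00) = 1.09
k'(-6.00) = 0.02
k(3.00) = 0.91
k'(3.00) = 0.02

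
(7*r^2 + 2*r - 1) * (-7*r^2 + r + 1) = -49*r^4 - 7*r^3 + 16*r^2 + r - 1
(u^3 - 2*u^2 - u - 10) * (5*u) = 5*u^4 - 10*u^3 - 5*u^2 - 50*u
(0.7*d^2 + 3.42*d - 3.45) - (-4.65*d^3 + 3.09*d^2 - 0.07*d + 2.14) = 4.65*d^3 - 2.39*d^2 + 3.49*d - 5.59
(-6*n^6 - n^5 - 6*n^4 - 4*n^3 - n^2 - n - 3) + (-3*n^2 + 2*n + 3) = -6*n^6 - n^5 - 6*n^4 - 4*n^3 - 4*n^2 + n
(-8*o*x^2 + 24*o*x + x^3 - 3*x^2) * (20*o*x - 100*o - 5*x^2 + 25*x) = -160*o^2*x^3 + 1280*o^2*x^2 - 2400*o^2*x + 60*o*x^4 - 480*o*x^3 + 900*o*x^2 - 5*x^5 + 40*x^4 - 75*x^3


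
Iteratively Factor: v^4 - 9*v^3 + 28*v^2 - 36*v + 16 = (v - 4)*(v^3 - 5*v^2 + 8*v - 4) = (v - 4)*(v - 1)*(v^2 - 4*v + 4) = (v - 4)*(v - 2)*(v - 1)*(v - 2)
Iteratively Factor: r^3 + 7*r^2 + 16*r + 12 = (r + 2)*(r^2 + 5*r + 6) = (r + 2)*(r + 3)*(r + 2)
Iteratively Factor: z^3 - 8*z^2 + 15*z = (z)*(z^2 - 8*z + 15) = z*(z - 5)*(z - 3)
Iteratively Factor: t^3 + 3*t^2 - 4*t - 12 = (t + 2)*(t^2 + t - 6) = (t - 2)*(t + 2)*(t + 3)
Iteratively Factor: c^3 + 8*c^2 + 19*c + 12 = (c + 1)*(c^2 + 7*c + 12) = (c + 1)*(c + 3)*(c + 4)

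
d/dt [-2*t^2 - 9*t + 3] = -4*t - 9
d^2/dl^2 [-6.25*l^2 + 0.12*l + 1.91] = -12.5000000000000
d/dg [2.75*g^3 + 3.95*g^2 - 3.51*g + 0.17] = 8.25*g^2 + 7.9*g - 3.51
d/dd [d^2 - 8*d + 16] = 2*d - 8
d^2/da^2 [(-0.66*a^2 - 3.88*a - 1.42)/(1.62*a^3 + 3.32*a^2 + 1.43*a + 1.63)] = (-3.464208*a^6 - 61.0960319999999*a^5 - 160.755192*a^4 - 159.08828*a^3 + 30.727992*a^2 + 108.030408*a + 24.142104)/(4.251528*a^9 + 26.139024*a^8 + 64.82754*a^7 + 95.574356*a^6 + 109.825062*a^5 + 96.923088*a^4 + 62.268269*a^3 + 36.462285*a^2 + 11.398101*a + 4.330747)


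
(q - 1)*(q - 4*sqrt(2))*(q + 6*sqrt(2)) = q^3 - q^2 + 2*sqrt(2)*q^2 - 48*q - 2*sqrt(2)*q + 48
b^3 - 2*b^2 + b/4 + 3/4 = (b - 3/2)*(b - 1)*(b + 1/2)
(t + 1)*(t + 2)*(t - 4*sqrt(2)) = t^3 - 4*sqrt(2)*t^2 + 3*t^2 - 12*sqrt(2)*t + 2*t - 8*sqrt(2)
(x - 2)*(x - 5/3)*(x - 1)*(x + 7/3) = x^4 - 7*x^3/3 - 35*x^2/9 + 13*x - 70/9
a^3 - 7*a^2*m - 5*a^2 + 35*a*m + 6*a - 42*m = (a - 3)*(a - 2)*(a - 7*m)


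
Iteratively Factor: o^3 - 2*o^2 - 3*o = (o - 3)*(o^2 + o) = o*(o - 3)*(o + 1)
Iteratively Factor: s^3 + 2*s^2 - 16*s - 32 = (s + 4)*(s^2 - 2*s - 8) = (s - 4)*(s + 4)*(s + 2)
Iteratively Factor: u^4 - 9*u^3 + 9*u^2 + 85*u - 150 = (u - 5)*(u^3 - 4*u^2 - 11*u + 30) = (u - 5)^2*(u^2 + u - 6) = (u - 5)^2*(u - 2)*(u + 3)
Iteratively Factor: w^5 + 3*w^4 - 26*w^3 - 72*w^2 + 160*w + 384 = (w - 4)*(w^4 + 7*w^3 + 2*w^2 - 64*w - 96) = (w - 4)*(w + 2)*(w^3 + 5*w^2 - 8*w - 48) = (w - 4)*(w - 3)*(w + 2)*(w^2 + 8*w + 16) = (w - 4)*(w - 3)*(w + 2)*(w + 4)*(w + 4)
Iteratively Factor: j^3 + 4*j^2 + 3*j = (j + 1)*(j^2 + 3*j) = (j + 1)*(j + 3)*(j)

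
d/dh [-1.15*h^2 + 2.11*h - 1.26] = 2.11 - 2.3*h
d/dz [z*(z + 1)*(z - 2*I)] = 3*z^2 + z*(2 - 4*I) - 2*I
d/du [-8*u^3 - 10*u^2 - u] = -24*u^2 - 20*u - 1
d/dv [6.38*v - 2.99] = 6.38000000000000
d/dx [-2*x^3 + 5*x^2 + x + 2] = -6*x^2 + 10*x + 1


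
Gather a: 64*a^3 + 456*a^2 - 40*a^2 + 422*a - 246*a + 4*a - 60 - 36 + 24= 64*a^3 + 416*a^2 + 180*a - 72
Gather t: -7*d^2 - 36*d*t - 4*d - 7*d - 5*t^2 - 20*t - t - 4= -7*d^2 - 11*d - 5*t^2 + t*(-36*d - 21) - 4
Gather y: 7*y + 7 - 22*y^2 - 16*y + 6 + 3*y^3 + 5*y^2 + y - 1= 3*y^3 - 17*y^2 - 8*y + 12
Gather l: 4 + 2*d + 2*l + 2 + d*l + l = 2*d + l*(d + 3) + 6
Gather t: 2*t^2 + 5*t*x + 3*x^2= 2*t^2 + 5*t*x + 3*x^2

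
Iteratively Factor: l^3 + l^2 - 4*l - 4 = (l - 2)*(l^2 + 3*l + 2) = (l - 2)*(l + 2)*(l + 1)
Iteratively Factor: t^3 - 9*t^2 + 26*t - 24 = (t - 2)*(t^2 - 7*t + 12) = (t - 3)*(t - 2)*(t - 4)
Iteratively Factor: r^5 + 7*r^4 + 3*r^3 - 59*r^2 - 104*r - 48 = (r + 1)*(r^4 + 6*r^3 - 3*r^2 - 56*r - 48) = (r + 1)*(r + 4)*(r^3 + 2*r^2 - 11*r - 12) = (r + 1)^2*(r + 4)*(r^2 + r - 12) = (r + 1)^2*(r + 4)^2*(r - 3)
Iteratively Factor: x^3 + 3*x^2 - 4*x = (x - 1)*(x^2 + 4*x) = (x - 1)*(x + 4)*(x)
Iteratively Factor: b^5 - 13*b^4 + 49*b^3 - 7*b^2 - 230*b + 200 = (b + 2)*(b^4 - 15*b^3 + 79*b^2 - 165*b + 100) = (b - 4)*(b + 2)*(b^3 - 11*b^2 + 35*b - 25) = (b - 4)*(b - 1)*(b + 2)*(b^2 - 10*b + 25) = (b - 5)*(b - 4)*(b - 1)*(b + 2)*(b - 5)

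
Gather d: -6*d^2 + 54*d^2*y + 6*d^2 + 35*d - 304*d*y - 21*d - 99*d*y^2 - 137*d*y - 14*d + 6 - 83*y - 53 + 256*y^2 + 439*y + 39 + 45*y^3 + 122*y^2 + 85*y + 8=54*d^2*y + d*(-99*y^2 - 441*y) + 45*y^3 + 378*y^2 + 441*y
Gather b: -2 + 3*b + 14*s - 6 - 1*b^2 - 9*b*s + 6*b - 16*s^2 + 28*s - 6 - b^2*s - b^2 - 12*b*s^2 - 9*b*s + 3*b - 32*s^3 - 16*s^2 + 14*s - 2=b^2*(-s - 2) + b*(-12*s^2 - 18*s + 12) - 32*s^3 - 32*s^2 + 56*s - 16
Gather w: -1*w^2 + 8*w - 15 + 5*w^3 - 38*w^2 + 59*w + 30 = 5*w^3 - 39*w^2 + 67*w + 15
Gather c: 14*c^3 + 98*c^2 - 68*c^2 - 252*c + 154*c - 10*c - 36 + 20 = 14*c^3 + 30*c^2 - 108*c - 16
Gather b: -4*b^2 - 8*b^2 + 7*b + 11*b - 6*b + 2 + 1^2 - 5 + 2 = -12*b^2 + 12*b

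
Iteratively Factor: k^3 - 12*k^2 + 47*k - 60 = (k - 4)*(k^2 - 8*k + 15) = (k - 5)*(k - 4)*(k - 3)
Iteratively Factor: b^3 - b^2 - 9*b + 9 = (b - 1)*(b^2 - 9) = (b - 3)*(b - 1)*(b + 3)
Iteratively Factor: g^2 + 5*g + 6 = (g + 3)*(g + 2)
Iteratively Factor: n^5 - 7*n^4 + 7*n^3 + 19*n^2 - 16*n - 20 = (n - 2)*(n^4 - 5*n^3 - 3*n^2 + 13*n + 10) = (n - 2)*(n + 1)*(n^3 - 6*n^2 + 3*n + 10) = (n - 2)^2*(n + 1)*(n^2 - 4*n - 5) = (n - 2)^2*(n + 1)^2*(n - 5)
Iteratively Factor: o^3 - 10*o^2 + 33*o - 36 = (o - 3)*(o^2 - 7*o + 12) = (o - 3)^2*(o - 4)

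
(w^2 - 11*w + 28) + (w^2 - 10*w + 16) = 2*w^2 - 21*w + 44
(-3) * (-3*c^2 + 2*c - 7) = 9*c^2 - 6*c + 21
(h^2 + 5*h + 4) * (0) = 0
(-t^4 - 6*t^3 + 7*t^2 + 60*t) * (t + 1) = -t^5 - 7*t^4 + t^3 + 67*t^2 + 60*t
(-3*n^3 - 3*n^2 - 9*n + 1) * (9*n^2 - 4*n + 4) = -27*n^5 - 15*n^4 - 81*n^3 + 33*n^2 - 40*n + 4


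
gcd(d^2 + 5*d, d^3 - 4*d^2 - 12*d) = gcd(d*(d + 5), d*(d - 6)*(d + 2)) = d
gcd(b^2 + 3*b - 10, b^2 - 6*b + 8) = b - 2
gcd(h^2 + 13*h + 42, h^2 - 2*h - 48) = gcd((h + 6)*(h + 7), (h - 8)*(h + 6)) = h + 6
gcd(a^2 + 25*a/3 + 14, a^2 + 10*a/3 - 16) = a + 6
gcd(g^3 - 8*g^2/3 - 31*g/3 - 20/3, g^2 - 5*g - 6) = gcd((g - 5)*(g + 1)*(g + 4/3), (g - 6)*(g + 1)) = g + 1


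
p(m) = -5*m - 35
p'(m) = -5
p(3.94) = -54.70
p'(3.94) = -5.00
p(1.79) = -43.95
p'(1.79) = -5.00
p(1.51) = -42.55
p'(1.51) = -5.00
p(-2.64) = -21.80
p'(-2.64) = -5.00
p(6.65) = -68.25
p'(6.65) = -5.00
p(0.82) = -39.10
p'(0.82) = -5.00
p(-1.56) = -27.20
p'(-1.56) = -5.00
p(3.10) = -50.50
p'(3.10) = -5.00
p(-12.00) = 25.00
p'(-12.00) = -5.00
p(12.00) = -95.00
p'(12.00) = -5.00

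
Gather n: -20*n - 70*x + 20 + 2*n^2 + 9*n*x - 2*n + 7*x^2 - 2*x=2*n^2 + n*(9*x - 22) + 7*x^2 - 72*x + 20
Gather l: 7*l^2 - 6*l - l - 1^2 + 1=7*l^2 - 7*l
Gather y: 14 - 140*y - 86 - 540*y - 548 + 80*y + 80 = -600*y - 540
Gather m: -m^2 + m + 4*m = -m^2 + 5*m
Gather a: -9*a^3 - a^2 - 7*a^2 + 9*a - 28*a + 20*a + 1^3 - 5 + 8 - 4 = -9*a^3 - 8*a^2 + a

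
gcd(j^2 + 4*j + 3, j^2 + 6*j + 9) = j + 3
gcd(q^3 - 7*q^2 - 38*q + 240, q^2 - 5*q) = q - 5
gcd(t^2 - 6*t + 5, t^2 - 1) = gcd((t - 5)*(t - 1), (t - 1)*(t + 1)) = t - 1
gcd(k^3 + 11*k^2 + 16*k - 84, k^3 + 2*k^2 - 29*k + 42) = k^2 + 5*k - 14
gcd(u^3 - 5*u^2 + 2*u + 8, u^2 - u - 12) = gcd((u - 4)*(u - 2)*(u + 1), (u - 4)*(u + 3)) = u - 4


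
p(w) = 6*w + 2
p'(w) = 6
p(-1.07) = -4.42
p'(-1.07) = 6.00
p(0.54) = 5.24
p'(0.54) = 6.00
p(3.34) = 22.04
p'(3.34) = 6.00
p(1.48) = 10.88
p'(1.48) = 6.00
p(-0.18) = 0.92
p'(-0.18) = 6.00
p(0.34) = 4.04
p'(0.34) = 6.00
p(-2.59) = -13.54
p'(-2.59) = 6.00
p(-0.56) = -1.36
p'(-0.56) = 6.00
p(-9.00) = -52.00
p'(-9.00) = 6.00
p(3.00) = 20.00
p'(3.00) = 6.00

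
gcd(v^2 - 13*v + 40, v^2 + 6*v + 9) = 1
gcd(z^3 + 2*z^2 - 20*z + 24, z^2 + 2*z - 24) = z + 6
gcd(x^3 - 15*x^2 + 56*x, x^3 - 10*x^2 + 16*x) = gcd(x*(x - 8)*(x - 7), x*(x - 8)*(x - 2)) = x^2 - 8*x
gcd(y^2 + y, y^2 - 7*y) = y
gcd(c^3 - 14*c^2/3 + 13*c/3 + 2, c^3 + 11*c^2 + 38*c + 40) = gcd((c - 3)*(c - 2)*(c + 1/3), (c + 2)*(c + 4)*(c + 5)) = 1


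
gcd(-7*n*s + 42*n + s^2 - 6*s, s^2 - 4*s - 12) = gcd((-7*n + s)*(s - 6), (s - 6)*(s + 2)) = s - 6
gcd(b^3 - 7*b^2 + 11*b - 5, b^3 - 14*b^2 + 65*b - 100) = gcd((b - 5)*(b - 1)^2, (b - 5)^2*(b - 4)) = b - 5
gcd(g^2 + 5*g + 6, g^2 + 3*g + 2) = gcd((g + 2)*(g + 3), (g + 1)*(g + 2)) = g + 2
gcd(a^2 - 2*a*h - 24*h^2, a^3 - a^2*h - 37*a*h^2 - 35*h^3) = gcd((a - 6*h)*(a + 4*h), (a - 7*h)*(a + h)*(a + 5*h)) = 1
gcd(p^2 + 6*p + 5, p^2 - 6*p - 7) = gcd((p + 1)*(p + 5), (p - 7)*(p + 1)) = p + 1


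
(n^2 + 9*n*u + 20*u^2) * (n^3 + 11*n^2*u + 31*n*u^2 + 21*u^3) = n^5 + 20*n^4*u + 150*n^3*u^2 + 520*n^2*u^3 + 809*n*u^4 + 420*u^5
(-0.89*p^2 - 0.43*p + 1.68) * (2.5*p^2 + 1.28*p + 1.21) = -2.225*p^4 - 2.2142*p^3 + 2.5727*p^2 + 1.6301*p + 2.0328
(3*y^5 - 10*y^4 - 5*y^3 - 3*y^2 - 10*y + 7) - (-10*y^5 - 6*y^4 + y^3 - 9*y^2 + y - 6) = 13*y^5 - 4*y^4 - 6*y^3 + 6*y^2 - 11*y + 13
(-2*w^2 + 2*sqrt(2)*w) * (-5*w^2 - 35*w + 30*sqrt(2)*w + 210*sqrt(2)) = 10*w^4 - 70*sqrt(2)*w^3 + 70*w^3 - 490*sqrt(2)*w^2 + 120*w^2 + 840*w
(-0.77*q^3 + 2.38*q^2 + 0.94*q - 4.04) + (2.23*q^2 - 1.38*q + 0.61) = -0.77*q^3 + 4.61*q^2 - 0.44*q - 3.43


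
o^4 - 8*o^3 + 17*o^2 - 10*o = o*(o - 5)*(o - 2)*(o - 1)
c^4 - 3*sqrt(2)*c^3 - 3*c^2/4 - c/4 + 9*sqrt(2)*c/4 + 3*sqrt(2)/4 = (c - 1)*(c + 1/2)^2*(c - 3*sqrt(2))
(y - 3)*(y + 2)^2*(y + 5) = y^4 + 6*y^3 - 3*y^2 - 52*y - 60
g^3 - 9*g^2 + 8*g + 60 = (g - 6)*(g - 5)*(g + 2)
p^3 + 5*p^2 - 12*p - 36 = (p - 3)*(p + 2)*(p + 6)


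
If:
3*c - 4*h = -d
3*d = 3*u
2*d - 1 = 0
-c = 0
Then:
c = 0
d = 1/2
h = 1/8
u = 1/2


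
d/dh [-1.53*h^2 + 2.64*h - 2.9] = 2.64 - 3.06*h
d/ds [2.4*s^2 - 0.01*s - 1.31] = 4.8*s - 0.01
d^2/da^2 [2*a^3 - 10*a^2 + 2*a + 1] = 12*a - 20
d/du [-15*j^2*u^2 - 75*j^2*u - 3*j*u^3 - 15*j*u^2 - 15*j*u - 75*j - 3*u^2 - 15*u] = -30*j^2*u - 75*j^2 - 9*j*u^2 - 30*j*u - 15*j - 6*u - 15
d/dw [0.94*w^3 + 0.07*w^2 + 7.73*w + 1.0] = 2.82*w^2 + 0.14*w + 7.73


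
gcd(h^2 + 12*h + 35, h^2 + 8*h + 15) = h + 5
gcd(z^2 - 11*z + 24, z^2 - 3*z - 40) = z - 8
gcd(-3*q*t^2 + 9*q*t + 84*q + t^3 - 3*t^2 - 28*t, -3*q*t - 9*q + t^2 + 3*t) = 3*q - t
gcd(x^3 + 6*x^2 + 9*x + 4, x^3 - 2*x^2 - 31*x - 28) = x^2 + 5*x + 4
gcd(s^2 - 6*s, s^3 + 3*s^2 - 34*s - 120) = s - 6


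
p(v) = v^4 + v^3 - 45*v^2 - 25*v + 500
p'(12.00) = 6239.00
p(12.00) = 16184.00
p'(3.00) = -160.00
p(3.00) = 128.00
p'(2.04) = -162.16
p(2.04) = 287.54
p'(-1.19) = 79.61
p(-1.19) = 466.35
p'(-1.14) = 75.57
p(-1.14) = 470.23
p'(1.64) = -146.89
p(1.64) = 349.61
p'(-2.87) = 163.45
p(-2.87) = 245.30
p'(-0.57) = 26.53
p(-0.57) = 499.55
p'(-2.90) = 163.67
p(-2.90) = 240.39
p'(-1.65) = 113.70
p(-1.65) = 421.66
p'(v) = 4*v^3 + 3*v^2 - 90*v - 25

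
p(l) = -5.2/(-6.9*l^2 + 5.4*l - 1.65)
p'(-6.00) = 0.01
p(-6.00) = 0.02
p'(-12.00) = 0.00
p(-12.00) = 0.00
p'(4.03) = -0.03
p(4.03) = 0.06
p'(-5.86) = 0.01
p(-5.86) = 0.02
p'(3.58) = -0.05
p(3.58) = 0.07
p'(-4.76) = 0.01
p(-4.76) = 0.03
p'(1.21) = -2.16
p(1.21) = 1.00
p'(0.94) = -5.52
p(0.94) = 1.95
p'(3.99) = -0.03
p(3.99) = 0.06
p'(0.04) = 12.07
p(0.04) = 3.60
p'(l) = -5.2*(13.8*l - 5.4)/(-6.9*l^2 + 5.4*l - 1.65)^2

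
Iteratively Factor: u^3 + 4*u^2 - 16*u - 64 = (u + 4)*(u^2 - 16) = (u - 4)*(u + 4)*(u + 4)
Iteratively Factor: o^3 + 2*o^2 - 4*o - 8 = (o + 2)*(o^2 - 4) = (o - 2)*(o + 2)*(o + 2)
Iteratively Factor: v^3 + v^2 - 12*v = (v - 3)*(v^2 + 4*v) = (v - 3)*(v + 4)*(v)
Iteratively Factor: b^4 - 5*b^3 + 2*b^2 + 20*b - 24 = (b - 2)*(b^3 - 3*b^2 - 4*b + 12) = (b - 3)*(b - 2)*(b^2 - 4) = (b - 3)*(b - 2)*(b + 2)*(b - 2)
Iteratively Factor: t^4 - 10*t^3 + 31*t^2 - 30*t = (t - 2)*(t^3 - 8*t^2 + 15*t) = (t - 5)*(t - 2)*(t^2 - 3*t) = t*(t - 5)*(t - 2)*(t - 3)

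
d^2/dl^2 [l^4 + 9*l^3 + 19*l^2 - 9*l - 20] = 12*l^2 + 54*l + 38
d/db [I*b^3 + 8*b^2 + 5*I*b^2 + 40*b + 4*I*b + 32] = 3*I*b^2 + b*(16 + 10*I) + 40 + 4*I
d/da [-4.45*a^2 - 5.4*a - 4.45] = -8.9*a - 5.4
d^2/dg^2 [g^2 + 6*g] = 2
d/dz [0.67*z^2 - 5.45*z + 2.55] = 1.34*z - 5.45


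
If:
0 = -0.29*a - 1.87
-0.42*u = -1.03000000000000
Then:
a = -6.45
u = 2.45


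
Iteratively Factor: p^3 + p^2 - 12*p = (p + 4)*(p^2 - 3*p) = (p - 3)*(p + 4)*(p)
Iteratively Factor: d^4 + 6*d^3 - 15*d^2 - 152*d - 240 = (d + 4)*(d^3 + 2*d^2 - 23*d - 60) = (d - 5)*(d + 4)*(d^2 + 7*d + 12) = (d - 5)*(d + 3)*(d + 4)*(d + 4)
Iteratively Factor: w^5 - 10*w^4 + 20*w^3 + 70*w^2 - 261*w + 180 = (w + 3)*(w^4 - 13*w^3 + 59*w^2 - 107*w + 60) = (w - 5)*(w + 3)*(w^3 - 8*w^2 + 19*w - 12) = (w - 5)*(w - 4)*(w + 3)*(w^2 - 4*w + 3) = (w - 5)*(w - 4)*(w - 1)*(w + 3)*(w - 3)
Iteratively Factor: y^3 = (y)*(y^2) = y^2*(y)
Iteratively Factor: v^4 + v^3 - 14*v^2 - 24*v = (v + 2)*(v^3 - v^2 - 12*v) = (v + 2)*(v + 3)*(v^2 - 4*v) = (v - 4)*(v + 2)*(v + 3)*(v)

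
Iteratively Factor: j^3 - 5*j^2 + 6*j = (j - 3)*(j^2 - 2*j) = (j - 3)*(j - 2)*(j)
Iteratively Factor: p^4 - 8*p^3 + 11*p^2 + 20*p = (p - 4)*(p^3 - 4*p^2 - 5*p) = p*(p - 4)*(p^2 - 4*p - 5) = p*(p - 4)*(p + 1)*(p - 5)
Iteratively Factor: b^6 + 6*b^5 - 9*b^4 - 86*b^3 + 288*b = (b + 4)*(b^5 + 2*b^4 - 17*b^3 - 18*b^2 + 72*b) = (b + 4)^2*(b^4 - 2*b^3 - 9*b^2 + 18*b) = b*(b + 4)^2*(b^3 - 2*b^2 - 9*b + 18) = b*(b - 3)*(b + 4)^2*(b^2 + b - 6) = b*(b - 3)*(b - 2)*(b + 4)^2*(b + 3)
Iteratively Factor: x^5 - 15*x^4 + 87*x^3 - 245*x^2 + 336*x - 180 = (x - 3)*(x^4 - 12*x^3 + 51*x^2 - 92*x + 60) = (x - 3)^2*(x^3 - 9*x^2 + 24*x - 20) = (x - 3)^2*(x - 2)*(x^2 - 7*x + 10) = (x - 3)^2*(x - 2)^2*(x - 5)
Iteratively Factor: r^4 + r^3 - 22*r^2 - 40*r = (r + 2)*(r^3 - r^2 - 20*r) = (r + 2)*(r + 4)*(r^2 - 5*r) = r*(r + 2)*(r + 4)*(r - 5)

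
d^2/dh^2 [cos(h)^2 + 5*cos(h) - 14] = -5*cos(h) - 2*cos(2*h)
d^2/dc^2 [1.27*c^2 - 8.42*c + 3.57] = 2.54000000000000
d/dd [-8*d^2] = -16*d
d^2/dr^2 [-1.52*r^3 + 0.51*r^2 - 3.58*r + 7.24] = 1.02 - 9.12*r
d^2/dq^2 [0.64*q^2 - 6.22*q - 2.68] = 1.28000000000000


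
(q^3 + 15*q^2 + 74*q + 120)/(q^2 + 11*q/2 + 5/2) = 2*(q^2 + 10*q + 24)/(2*q + 1)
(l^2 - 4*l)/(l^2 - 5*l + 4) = l/(l - 1)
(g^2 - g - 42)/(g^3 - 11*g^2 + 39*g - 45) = (g^2 - g - 42)/(g^3 - 11*g^2 + 39*g - 45)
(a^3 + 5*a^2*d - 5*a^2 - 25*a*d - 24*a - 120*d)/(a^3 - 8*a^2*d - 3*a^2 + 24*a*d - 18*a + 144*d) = (a^2 + 5*a*d - 8*a - 40*d)/(a^2 - 8*a*d - 6*a + 48*d)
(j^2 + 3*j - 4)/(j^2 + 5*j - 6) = (j + 4)/(j + 6)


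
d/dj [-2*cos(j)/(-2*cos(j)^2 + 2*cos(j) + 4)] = (cos(j)^2 + 2)*sin(j)/(sin(j)^2 + cos(j) + 1)^2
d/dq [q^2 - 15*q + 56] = 2*q - 15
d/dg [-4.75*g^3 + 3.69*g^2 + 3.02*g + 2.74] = -14.25*g^2 + 7.38*g + 3.02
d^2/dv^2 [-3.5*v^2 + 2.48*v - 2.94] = -7.00000000000000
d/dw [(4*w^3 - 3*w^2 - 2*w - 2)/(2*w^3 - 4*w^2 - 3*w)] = (-10*w^4 - 16*w^3 + 13*w^2 - 16*w - 6)/(w^2*(4*w^4 - 16*w^3 + 4*w^2 + 24*w + 9))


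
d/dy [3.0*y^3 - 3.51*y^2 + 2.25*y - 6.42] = 9.0*y^2 - 7.02*y + 2.25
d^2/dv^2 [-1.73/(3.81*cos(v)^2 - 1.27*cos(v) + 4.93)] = (100.451412*(1 - cos(v)^2)^2 - 25.112853*cos(v)^3 - 76.9644130000001*cos(v)^2 + 61.057409*cos(v) - 41.041828)/(3.81*cos(v)^2 - 1.27*cos(v) + 4.93)^3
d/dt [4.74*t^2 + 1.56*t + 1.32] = 9.48*t + 1.56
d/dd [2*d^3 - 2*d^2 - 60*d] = 6*d^2 - 4*d - 60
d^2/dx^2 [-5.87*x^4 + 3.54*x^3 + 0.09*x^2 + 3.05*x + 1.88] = -70.44*x^2 + 21.24*x + 0.18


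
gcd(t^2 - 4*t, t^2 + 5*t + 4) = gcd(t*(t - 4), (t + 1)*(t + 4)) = 1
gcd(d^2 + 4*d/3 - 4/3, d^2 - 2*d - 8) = d + 2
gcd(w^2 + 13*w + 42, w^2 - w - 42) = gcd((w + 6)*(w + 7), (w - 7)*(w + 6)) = w + 6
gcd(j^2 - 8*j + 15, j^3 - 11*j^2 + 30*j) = j - 5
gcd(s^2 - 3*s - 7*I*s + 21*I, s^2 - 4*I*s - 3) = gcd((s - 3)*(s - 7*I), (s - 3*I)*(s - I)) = 1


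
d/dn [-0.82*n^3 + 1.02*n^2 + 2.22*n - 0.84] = -2.46*n^2 + 2.04*n + 2.22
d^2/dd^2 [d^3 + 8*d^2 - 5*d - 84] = 6*d + 16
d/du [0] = 0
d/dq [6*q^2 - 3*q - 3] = 12*q - 3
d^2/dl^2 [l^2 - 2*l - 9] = 2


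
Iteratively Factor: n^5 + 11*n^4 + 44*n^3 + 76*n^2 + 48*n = (n + 4)*(n^4 + 7*n^3 + 16*n^2 + 12*n) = n*(n + 4)*(n^3 + 7*n^2 + 16*n + 12) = n*(n + 2)*(n + 4)*(n^2 + 5*n + 6) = n*(n + 2)*(n + 3)*(n + 4)*(n + 2)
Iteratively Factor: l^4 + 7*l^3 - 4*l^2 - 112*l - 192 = (l + 3)*(l^3 + 4*l^2 - 16*l - 64) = (l - 4)*(l + 3)*(l^2 + 8*l + 16) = (l - 4)*(l + 3)*(l + 4)*(l + 4)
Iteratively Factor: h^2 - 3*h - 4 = (h + 1)*(h - 4)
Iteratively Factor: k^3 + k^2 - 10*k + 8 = (k - 2)*(k^2 + 3*k - 4) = (k - 2)*(k + 4)*(k - 1)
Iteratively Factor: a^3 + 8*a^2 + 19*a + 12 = (a + 1)*(a^2 + 7*a + 12) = (a + 1)*(a + 3)*(a + 4)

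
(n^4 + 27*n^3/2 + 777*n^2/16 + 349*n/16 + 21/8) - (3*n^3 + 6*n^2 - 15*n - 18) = n^4 + 21*n^3/2 + 681*n^2/16 + 589*n/16 + 165/8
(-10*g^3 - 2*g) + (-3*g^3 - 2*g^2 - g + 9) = -13*g^3 - 2*g^2 - 3*g + 9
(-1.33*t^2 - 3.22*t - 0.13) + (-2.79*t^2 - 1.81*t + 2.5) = -4.12*t^2 - 5.03*t + 2.37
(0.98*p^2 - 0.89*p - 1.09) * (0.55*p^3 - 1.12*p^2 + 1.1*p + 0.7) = 0.539*p^5 - 1.5871*p^4 + 1.4753*p^3 + 0.9278*p^2 - 1.822*p - 0.763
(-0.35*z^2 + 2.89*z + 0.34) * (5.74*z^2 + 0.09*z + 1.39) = -2.009*z^4 + 16.5571*z^3 + 1.7252*z^2 + 4.0477*z + 0.4726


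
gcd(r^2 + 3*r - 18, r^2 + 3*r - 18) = r^2 + 3*r - 18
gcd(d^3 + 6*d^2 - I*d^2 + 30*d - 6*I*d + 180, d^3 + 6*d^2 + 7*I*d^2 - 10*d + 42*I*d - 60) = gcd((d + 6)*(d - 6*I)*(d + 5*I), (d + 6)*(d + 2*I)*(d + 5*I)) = d^2 + d*(6 + 5*I) + 30*I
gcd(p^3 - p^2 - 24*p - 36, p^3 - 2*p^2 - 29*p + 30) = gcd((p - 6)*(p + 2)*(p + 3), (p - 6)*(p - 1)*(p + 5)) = p - 6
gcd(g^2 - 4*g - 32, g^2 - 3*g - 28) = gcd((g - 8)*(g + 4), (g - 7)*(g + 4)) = g + 4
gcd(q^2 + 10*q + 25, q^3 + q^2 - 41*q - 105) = q + 5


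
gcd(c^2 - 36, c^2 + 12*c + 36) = c + 6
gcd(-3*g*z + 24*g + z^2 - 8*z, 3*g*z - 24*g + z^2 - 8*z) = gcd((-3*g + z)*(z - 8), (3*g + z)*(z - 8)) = z - 8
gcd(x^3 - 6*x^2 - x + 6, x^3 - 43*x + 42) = x^2 - 7*x + 6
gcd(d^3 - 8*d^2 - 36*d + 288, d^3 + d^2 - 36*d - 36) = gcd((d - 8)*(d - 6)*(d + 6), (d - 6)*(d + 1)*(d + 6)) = d^2 - 36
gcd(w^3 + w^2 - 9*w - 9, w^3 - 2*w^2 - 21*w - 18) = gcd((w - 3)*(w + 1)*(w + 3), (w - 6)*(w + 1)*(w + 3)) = w^2 + 4*w + 3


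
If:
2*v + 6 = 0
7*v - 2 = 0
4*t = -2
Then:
No Solution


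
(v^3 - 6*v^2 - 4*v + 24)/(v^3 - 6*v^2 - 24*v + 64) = (v^2 - 4*v - 12)/(v^2 - 4*v - 32)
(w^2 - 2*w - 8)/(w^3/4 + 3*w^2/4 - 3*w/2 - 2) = 4*(w^2 - 2*w - 8)/(w^3 + 3*w^2 - 6*w - 8)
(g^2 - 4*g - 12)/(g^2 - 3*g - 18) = (g + 2)/(g + 3)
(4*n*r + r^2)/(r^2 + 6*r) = (4*n + r)/(r + 6)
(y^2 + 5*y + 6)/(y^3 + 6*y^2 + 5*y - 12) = (y + 2)/(y^2 + 3*y - 4)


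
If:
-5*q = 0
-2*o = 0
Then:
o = 0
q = 0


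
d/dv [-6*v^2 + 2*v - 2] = 2 - 12*v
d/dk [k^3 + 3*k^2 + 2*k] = 3*k^2 + 6*k + 2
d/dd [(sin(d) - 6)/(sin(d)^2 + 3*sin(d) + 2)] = (12*sin(d) + cos(d)^2 + 19)*cos(d)/(sin(d)^2 + 3*sin(d) + 2)^2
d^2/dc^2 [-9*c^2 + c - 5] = -18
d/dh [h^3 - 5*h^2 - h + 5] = 3*h^2 - 10*h - 1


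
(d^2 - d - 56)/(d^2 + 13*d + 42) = (d - 8)/(d + 6)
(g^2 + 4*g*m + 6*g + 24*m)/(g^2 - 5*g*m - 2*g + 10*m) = (g^2 + 4*g*m + 6*g + 24*m)/(g^2 - 5*g*m - 2*g + 10*m)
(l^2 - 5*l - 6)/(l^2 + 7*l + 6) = (l - 6)/(l + 6)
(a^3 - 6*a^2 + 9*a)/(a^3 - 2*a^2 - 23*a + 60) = a*(a - 3)/(a^2 + a - 20)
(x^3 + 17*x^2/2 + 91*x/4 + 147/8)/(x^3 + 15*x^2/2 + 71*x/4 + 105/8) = (2*x + 7)/(2*x + 5)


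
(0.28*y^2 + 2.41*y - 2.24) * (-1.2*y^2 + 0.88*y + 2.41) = -0.336*y^4 - 2.6456*y^3 + 5.4836*y^2 + 3.8369*y - 5.3984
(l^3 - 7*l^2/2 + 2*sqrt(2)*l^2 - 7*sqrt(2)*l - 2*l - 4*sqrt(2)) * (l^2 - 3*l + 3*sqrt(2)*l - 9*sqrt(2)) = l^5 - 13*l^4/2 + 5*sqrt(2)*l^4 - 65*sqrt(2)*l^3/2 + 41*l^3/2 - 72*l^2 + 85*sqrt(2)*l^2/2 + 30*sqrt(2)*l + 102*l + 72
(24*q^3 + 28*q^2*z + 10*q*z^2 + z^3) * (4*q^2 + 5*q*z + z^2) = 96*q^5 + 232*q^4*z + 204*q^3*z^2 + 82*q^2*z^3 + 15*q*z^4 + z^5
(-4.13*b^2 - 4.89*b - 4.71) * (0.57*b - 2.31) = -2.3541*b^3 + 6.753*b^2 + 8.6112*b + 10.8801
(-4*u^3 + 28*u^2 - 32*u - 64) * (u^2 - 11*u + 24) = -4*u^5 + 72*u^4 - 436*u^3 + 960*u^2 - 64*u - 1536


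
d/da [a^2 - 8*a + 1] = 2*a - 8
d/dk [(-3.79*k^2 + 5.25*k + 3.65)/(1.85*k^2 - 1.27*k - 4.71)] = (-4.8992*k^2 + 22.1968*k - 20.092)/(3.4225*k^4 - 4.699*k^3 - 15.8141*k^2 + 11.9634*k + 22.1841)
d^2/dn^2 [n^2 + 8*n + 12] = 2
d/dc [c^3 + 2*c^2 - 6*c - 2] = 3*c^2 + 4*c - 6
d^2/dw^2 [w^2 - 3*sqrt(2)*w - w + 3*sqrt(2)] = 2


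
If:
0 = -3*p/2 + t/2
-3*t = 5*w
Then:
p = -5*w/9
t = -5*w/3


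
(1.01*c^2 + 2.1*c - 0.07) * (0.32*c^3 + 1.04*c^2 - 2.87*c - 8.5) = 0.3232*c^5 + 1.7224*c^4 - 0.7371*c^3 - 14.6848*c^2 - 17.6491*c + 0.595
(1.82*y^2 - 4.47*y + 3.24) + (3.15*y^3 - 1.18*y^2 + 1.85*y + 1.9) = 3.15*y^3 + 0.64*y^2 - 2.62*y + 5.14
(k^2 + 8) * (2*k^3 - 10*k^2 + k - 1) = 2*k^5 - 10*k^4 + 17*k^3 - 81*k^2 + 8*k - 8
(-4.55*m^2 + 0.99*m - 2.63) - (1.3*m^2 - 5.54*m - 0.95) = -5.85*m^2 + 6.53*m - 1.68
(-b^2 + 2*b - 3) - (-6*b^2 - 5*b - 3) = 5*b^2 + 7*b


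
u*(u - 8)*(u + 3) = u^3 - 5*u^2 - 24*u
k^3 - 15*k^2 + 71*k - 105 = (k - 7)*(k - 5)*(k - 3)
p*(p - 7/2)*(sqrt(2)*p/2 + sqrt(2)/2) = sqrt(2)*p^3/2 - 5*sqrt(2)*p^2/4 - 7*sqrt(2)*p/4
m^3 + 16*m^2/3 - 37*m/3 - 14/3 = (m - 2)*(m + 1/3)*(m + 7)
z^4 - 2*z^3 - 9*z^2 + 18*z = z*(z - 3)*(z - 2)*(z + 3)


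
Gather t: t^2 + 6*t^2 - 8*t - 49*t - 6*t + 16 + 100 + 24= 7*t^2 - 63*t + 140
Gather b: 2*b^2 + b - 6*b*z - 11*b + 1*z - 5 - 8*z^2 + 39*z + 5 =2*b^2 + b*(-6*z - 10) - 8*z^2 + 40*z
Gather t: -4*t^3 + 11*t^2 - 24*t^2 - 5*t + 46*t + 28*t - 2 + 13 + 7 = -4*t^3 - 13*t^2 + 69*t + 18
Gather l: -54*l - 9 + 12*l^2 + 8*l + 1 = 12*l^2 - 46*l - 8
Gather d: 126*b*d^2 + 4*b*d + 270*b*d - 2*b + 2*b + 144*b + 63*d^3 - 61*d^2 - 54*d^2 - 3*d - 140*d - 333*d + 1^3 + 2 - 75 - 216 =144*b + 63*d^3 + d^2*(126*b - 115) + d*(274*b - 476) - 288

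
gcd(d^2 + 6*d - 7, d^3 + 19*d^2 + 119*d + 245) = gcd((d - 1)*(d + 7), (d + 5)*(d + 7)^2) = d + 7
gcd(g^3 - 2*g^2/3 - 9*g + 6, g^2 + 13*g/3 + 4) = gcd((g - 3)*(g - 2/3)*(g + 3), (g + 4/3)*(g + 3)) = g + 3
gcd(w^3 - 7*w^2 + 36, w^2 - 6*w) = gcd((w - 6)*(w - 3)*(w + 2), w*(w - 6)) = w - 6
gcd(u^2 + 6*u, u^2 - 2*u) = u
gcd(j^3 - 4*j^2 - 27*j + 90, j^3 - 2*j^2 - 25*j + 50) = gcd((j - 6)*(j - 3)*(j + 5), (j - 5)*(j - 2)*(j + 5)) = j + 5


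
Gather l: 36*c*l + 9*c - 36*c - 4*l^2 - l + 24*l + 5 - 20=-27*c - 4*l^2 + l*(36*c + 23) - 15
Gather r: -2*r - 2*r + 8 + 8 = 16 - 4*r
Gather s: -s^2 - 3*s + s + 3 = -s^2 - 2*s + 3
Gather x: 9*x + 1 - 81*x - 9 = -72*x - 8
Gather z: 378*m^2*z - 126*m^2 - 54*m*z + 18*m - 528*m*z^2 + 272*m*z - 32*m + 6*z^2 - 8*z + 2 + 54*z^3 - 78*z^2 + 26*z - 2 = -126*m^2 - 14*m + 54*z^3 + z^2*(-528*m - 72) + z*(378*m^2 + 218*m + 18)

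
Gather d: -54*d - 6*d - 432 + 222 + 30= -60*d - 180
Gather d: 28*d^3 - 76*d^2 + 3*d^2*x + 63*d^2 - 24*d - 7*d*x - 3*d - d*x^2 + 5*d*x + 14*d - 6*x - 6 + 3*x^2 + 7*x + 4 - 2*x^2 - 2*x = 28*d^3 + d^2*(3*x - 13) + d*(-x^2 - 2*x - 13) + x^2 - x - 2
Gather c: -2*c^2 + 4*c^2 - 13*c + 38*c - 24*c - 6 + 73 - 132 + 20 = 2*c^2 + c - 45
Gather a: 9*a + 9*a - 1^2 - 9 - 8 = 18*a - 18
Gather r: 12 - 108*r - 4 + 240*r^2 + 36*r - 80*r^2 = 160*r^2 - 72*r + 8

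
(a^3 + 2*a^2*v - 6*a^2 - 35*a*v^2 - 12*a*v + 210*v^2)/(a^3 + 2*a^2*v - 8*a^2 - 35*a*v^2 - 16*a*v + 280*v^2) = (a - 6)/(a - 8)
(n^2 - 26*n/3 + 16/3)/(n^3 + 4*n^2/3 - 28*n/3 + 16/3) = (n - 8)/(n^2 + 2*n - 8)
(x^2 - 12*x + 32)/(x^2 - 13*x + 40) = (x - 4)/(x - 5)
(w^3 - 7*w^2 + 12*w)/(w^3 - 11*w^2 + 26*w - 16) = w*(w^2 - 7*w + 12)/(w^3 - 11*w^2 + 26*w - 16)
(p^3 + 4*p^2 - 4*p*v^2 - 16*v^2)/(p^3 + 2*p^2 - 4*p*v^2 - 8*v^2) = (p + 4)/(p + 2)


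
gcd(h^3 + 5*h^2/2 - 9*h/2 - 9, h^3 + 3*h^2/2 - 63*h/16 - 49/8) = h - 2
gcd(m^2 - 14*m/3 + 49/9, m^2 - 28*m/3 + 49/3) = m - 7/3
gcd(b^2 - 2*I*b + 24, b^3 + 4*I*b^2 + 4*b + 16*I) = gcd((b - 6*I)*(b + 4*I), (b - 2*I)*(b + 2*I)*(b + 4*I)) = b + 4*I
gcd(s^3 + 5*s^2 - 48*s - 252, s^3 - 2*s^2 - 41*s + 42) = s^2 - s - 42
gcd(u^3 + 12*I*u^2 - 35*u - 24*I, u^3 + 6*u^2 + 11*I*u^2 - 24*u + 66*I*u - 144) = u^2 + 11*I*u - 24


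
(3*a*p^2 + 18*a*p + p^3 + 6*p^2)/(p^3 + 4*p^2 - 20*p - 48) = p*(3*a + p)/(p^2 - 2*p - 8)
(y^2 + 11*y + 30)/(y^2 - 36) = (y + 5)/(y - 6)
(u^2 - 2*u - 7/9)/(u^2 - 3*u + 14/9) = (3*u + 1)/(3*u - 2)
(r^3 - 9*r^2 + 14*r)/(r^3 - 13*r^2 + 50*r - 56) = r/(r - 4)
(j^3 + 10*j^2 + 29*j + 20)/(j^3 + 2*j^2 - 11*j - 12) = (j + 5)/(j - 3)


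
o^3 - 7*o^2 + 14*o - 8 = (o - 4)*(o - 2)*(o - 1)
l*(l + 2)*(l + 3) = l^3 + 5*l^2 + 6*l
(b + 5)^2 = b^2 + 10*b + 25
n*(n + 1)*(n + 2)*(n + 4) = n^4 + 7*n^3 + 14*n^2 + 8*n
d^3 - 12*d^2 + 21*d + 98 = (d - 7)^2*(d + 2)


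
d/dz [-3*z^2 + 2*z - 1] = 2 - 6*z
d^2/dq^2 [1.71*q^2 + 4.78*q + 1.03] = 3.42000000000000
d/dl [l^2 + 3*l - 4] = 2*l + 3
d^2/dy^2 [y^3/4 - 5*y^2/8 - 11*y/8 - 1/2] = 3*y/2 - 5/4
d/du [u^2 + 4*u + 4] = 2*u + 4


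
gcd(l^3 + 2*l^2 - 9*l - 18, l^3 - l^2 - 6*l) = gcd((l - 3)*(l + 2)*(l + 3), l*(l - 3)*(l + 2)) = l^2 - l - 6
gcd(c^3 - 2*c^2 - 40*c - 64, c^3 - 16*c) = c + 4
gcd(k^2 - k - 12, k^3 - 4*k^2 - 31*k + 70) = 1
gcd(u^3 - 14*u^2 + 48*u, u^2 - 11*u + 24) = u - 8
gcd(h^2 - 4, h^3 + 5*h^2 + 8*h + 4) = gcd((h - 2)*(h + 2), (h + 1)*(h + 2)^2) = h + 2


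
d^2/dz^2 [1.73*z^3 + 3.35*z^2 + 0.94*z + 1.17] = 10.38*z + 6.7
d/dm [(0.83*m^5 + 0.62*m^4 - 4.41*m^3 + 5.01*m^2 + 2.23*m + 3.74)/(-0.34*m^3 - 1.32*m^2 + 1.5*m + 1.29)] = (-0.5644*m^7 - 3.4976*m^6 + 3.3432*m^5 + 15.6681*m^4 - 8.5144*m^3 - 2.7933*m^2 + 22.7994*m - 2.7333)/(0.1156*m^6 + 0.8976*m^5 + 0.7224*m^4 - 4.8372*m^3 - 1.1556*m^2 + 3.87*m + 1.6641)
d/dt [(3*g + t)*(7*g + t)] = 10*g + 2*t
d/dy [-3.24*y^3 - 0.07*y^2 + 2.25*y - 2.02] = -9.72*y^2 - 0.14*y + 2.25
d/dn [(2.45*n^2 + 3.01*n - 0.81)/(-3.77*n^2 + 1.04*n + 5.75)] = (13.8957*n^2 + 22.0676*n + 18.1499)/(14.2129*n^4 - 7.8416*n^3 - 42.2734*n^2 + 11.96*n + 33.0625)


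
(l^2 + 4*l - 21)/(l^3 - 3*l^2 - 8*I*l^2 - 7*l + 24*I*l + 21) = (l + 7)/(l^2 - 8*I*l - 7)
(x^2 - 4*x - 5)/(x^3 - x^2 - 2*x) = (x - 5)/(x*(x - 2))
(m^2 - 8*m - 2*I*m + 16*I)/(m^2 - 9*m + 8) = (m - 2*I)/(m - 1)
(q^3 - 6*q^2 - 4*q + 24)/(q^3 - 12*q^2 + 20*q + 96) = (q - 2)/(q - 8)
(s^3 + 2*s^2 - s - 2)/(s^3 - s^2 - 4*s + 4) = (s + 1)/(s - 2)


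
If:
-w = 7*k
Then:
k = -w/7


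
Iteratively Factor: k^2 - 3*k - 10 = (k + 2)*(k - 5)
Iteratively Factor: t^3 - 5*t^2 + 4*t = (t - 4)*(t^2 - t) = t*(t - 4)*(t - 1)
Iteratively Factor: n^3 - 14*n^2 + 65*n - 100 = (n - 5)*(n^2 - 9*n + 20) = (n - 5)*(n - 4)*(n - 5)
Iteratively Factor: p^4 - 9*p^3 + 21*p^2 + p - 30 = (p - 5)*(p^3 - 4*p^2 + p + 6) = (p - 5)*(p + 1)*(p^2 - 5*p + 6) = (p - 5)*(p - 2)*(p + 1)*(p - 3)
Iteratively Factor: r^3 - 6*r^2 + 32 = (r - 4)*(r^2 - 2*r - 8) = (r - 4)*(r + 2)*(r - 4)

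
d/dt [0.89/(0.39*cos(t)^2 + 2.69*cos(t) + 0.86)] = (0.6942*cos(t) + 2.3941)*sin(t)/(0.39*cos(t)^2 + 2.69*cos(t) + 0.86)^2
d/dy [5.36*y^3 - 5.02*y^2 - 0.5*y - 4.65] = 16.08*y^2 - 10.04*y - 0.5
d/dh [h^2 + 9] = 2*h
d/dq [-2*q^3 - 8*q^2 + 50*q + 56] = -6*q^2 - 16*q + 50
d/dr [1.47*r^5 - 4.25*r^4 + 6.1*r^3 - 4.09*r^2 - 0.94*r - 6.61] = 7.35*r^4 - 17.0*r^3 + 18.3*r^2 - 8.18*r - 0.94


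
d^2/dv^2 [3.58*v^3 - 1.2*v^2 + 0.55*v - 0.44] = 21.48*v - 2.4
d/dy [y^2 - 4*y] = 2*y - 4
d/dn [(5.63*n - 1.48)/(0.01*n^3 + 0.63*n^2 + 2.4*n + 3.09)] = (-0.1126*n^3 - 3.5025*n^2 + 1.8648*n + 20.9487)/(0.0001*n^6 + 0.0126*n^5 + 0.4449*n^4 + 3.0858*n^3 + 9.6534*n^2 + 14.832*n + 9.5481)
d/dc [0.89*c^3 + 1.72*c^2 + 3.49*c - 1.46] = 2.67*c^2 + 3.44*c + 3.49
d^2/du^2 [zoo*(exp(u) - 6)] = zoo*exp(u)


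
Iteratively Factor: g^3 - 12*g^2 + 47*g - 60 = (g - 5)*(g^2 - 7*g + 12) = (g - 5)*(g - 3)*(g - 4)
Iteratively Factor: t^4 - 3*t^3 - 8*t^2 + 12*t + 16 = (t - 2)*(t^3 - t^2 - 10*t - 8) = (t - 2)*(t + 1)*(t^2 - 2*t - 8) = (t - 4)*(t - 2)*(t + 1)*(t + 2)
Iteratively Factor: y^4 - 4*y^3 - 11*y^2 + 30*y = (y - 5)*(y^3 + y^2 - 6*y) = (y - 5)*(y + 3)*(y^2 - 2*y) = y*(y - 5)*(y + 3)*(y - 2)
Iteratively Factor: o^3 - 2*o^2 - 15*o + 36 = (o + 4)*(o^2 - 6*o + 9) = (o - 3)*(o + 4)*(o - 3)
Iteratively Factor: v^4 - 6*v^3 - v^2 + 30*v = (v - 5)*(v^3 - v^2 - 6*v) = (v - 5)*(v + 2)*(v^2 - 3*v) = (v - 5)*(v - 3)*(v + 2)*(v)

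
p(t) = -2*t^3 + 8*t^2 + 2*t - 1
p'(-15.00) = -1588.00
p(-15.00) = 8519.00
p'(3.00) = -4.00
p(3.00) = 23.00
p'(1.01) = 12.04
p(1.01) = 7.12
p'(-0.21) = -1.62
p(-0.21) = -1.05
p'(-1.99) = -53.60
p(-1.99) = 42.46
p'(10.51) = -492.60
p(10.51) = -1418.17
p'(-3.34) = -118.37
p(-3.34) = 156.08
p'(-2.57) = -78.75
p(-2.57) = 80.65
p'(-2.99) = -99.48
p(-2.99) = 118.00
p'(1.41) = 12.63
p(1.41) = 12.12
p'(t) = -6*t^2 + 16*t + 2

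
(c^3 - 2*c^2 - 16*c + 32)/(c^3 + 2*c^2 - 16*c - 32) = (c - 2)/(c + 2)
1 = 1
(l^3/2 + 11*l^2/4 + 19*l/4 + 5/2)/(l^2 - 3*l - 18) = (2*l^3 + 11*l^2 + 19*l + 10)/(4*(l^2 - 3*l - 18))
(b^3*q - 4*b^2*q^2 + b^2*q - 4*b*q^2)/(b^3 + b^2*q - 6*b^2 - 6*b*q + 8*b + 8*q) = b*q*(b^2 - 4*b*q + b - 4*q)/(b^3 + b^2*q - 6*b^2 - 6*b*q + 8*b + 8*q)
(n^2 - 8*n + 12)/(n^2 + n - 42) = (n - 2)/(n + 7)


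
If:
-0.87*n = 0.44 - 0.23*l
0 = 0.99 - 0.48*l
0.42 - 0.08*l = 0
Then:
No Solution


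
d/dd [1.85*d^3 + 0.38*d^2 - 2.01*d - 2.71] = 5.55*d^2 + 0.76*d - 2.01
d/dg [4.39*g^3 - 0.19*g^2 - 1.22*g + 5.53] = 13.17*g^2 - 0.38*g - 1.22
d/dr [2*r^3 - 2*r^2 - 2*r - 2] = 6*r^2 - 4*r - 2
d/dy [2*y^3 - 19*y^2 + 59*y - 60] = 6*y^2 - 38*y + 59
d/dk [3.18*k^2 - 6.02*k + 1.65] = 6.36*k - 6.02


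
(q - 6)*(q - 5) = q^2 - 11*q + 30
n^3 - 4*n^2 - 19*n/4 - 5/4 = (n - 5)*(n + 1/2)^2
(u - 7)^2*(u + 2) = u^3 - 12*u^2 + 21*u + 98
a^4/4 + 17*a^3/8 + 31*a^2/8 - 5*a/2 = a*(a/4 + 1)*(a - 1/2)*(a + 5)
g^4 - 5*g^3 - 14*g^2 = g^2*(g - 7)*(g + 2)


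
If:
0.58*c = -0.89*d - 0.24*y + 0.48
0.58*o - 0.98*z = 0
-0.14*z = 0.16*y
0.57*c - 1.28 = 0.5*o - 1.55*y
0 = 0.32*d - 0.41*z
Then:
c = 1.24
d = -0.33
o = -0.44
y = 0.23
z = -0.26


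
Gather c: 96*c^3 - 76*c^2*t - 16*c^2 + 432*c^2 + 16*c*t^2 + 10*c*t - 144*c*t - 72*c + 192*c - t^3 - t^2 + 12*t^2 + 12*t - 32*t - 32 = 96*c^3 + c^2*(416 - 76*t) + c*(16*t^2 - 134*t + 120) - t^3 + 11*t^2 - 20*t - 32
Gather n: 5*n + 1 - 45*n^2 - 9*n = -45*n^2 - 4*n + 1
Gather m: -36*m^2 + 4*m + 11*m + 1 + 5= -36*m^2 + 15*m + 6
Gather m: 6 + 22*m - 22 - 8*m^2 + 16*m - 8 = -8*m^2 + 38*m - 24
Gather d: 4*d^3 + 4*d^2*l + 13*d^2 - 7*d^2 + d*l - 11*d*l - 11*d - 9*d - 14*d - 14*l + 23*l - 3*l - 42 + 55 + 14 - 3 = 4*d^3 + d^2*(4*l + 6) + d*(-10*l - 34) + 6*l + 24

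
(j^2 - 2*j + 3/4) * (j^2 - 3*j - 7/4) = j^4 - 5*j^3 + 5*j^2 + 5*j/4 - 21/16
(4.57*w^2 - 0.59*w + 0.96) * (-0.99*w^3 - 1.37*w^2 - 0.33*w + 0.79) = -4.5243*w^5 - 5.6768*w^4 - 1.6502*w^3 + 2.4898*w^2 - 0.7829*w + 0.7584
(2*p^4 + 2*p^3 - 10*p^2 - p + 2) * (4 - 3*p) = -6*p^5 + 2*p^4 + 38*p^3 - 37*p^2 - 10*p + 8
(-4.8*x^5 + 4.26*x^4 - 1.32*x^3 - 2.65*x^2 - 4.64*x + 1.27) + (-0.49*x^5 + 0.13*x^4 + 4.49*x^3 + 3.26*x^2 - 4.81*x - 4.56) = -5.29*x^5 + 4.39*x^4 + 3.17*x^3 + 0.61*x^2 - 9.45*x - 3.29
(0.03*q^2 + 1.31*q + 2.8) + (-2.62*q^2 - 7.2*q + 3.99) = -2.59*q^2 - 5.89*q + 6.79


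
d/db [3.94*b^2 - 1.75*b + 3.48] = 7.88*b - 1.75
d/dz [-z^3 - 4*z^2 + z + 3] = -3*z^2 - 8*z + 1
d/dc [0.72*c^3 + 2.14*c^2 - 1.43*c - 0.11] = 2.16*c^2 + 4.28*c - 1.43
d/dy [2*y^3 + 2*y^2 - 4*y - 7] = 6*y^2 + 4*y - 4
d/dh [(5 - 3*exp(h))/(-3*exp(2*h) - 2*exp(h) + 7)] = (-9*exp(2*h) + 30*exp(h) - 11)*exp(h)/(9*exp(4*h) + 12*exp(3*h) - 38*exp(2*h) - 28*exp(h) + 49)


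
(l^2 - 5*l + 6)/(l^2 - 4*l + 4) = (l - 3)/(l - 2)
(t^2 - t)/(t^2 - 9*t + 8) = t/(t - 8)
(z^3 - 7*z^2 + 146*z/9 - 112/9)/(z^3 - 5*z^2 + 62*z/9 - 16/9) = (3*z - 7)/(3*z - 1)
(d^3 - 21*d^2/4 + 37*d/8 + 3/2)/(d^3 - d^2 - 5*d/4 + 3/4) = (4*d^2 - 15*d - 4)/(2*(2*d^2 + d - 1))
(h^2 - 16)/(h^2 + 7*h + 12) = (h - 4)/(h + 3)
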